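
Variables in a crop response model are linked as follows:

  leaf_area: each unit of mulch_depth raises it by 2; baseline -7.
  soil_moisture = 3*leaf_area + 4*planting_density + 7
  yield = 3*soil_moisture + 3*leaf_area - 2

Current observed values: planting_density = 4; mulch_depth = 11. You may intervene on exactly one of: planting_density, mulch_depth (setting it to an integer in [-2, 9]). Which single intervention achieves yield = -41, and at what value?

set mulch_depth = -1

Intervening on planting_density: yield = 12*planting_density + 199. Reaching -41 requires planting_density = -20, outside [-2, 9].
Intervening on mulch_depth: with other inputs at their observed values, yield = 24*mulch_depth - 17. Solving for -41 gives mulch_depth = -1, within [-2, 9].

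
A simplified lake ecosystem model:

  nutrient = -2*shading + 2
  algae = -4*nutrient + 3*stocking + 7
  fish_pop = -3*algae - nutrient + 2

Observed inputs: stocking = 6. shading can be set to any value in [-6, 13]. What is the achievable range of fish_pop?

Substituting into the algae equation gives algae = 8*shading + 17.
fish_pop becomes -22*shading - 51.
Linear in shading, so extremes are at the endpoints: shading = -6 gives fish_pop = 81; shading = 13 gives fish_pop = -337.

-337 to 81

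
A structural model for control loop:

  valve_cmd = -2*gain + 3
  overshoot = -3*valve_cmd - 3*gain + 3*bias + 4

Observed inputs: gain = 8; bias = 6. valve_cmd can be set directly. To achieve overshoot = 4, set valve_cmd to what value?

Intervening on valve_cmd fixes its value directly, overriding its dependence on gain.
Substituting into the overshoot equation gives overshoot = -3*valve_cmd - 2.
Solve -3*valve_cmd - 2 = 4: valve_cmd = (4 + 2) / -3 = -2.

valve_cmd = -2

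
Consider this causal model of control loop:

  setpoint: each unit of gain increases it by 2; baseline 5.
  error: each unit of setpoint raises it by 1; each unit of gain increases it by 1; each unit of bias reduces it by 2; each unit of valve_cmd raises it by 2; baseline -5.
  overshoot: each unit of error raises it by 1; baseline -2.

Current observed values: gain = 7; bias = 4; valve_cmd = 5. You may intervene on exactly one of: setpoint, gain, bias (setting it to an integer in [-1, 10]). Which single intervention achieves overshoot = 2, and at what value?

Intervening on setpoint: with other inputs at their observed values, overshoot = setpoint + 2. Solving for 2 gives setpoint = 0, within [-1, 10].
Intervening on gain: overshoot = 3*gain. Reaching 2 requires gain = 2/3, not an integer.
Intervening on bias: overshoot = -2*bias + 29. Reaching 2 requires bias = 27/2, not an integer.

set setpoint = 0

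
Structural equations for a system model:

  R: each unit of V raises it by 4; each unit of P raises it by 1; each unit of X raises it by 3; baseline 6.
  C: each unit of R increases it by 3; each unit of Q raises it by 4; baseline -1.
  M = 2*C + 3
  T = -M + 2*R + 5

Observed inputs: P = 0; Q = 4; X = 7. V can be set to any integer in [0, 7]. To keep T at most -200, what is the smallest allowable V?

Substituting into the R equation gives R = 4*V + 27.
Substituting into the C equation gives C = 12*V + 96.
Substituting into the M equation gives M = 24*V + 195.
T becomes -16*V - 136.
Require -16*V - 136 ≤ -200, so V ≥ 4.
The smallest integer in [0, 7] satisfying this is 4.

V = 4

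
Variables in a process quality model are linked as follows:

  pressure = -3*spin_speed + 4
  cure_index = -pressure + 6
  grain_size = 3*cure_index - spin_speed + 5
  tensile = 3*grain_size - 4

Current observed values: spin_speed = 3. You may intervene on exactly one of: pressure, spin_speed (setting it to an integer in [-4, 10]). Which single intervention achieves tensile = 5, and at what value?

set spin_speed = -1

Intervening on pressure: tensile = -9*pressure + 56. Reaching 5 requires pressure = 17/3, not an integer.
Intervening on spin_speed: with other inputs at their observed values, tensile = 24*spin_speed + 29. Solving for 5 gives spin_speed = -1, within [-4, 10].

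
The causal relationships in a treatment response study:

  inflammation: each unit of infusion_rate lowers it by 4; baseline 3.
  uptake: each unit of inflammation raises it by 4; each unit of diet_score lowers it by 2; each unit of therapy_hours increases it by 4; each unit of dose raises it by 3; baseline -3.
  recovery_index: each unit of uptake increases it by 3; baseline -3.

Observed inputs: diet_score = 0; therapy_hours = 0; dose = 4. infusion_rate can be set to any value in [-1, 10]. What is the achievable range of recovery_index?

-420 to 108

Substituting into the uptake equation gives uptake = -16*infusion_rate + 21.
This gives recovery_index = -48*infusion_rate + 60.
Linear in infusion_rate, so extremes are at the endpoints: infusion_rate = -1 gives recovery_index = 108; infusion_rate = 10 gives recovery_index = -420.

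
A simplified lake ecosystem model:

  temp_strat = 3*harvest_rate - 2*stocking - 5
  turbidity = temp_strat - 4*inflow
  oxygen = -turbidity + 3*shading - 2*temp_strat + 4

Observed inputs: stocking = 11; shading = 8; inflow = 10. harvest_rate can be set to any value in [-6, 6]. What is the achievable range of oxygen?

95 to 203

Substituting into the temp_strat equation gives temp_strat = 3*harvest_rate - 27.
So turbidity = 3*harvest_rate - 67.
Substituting into the oxygen equation gives oxygen = -9*harvest_rate + 149.
Linear in harvest_rate, so extremes are at the endpoints: harvest_rate = -6 gives oxygen = 203; harvest_rate = 6 gives oxygen = 95.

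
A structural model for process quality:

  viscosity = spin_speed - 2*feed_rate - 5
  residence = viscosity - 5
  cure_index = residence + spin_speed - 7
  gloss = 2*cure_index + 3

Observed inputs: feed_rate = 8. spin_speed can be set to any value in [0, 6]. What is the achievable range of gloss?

Substituting into the viscosity equation gives viscosity = spin_speed - 21.
residence becomes spin_speed - 26.
Substituting into the cure_index equation gives cure_index = 2*spin_speed - 33.
gloss becomes 4*spin_speed - 63.
Linear in spin_speed, so extremes are at the endpoints: spin_speed = 0 gives gloss = -63; spin_speed = 6 gives gloss = -39.

-63 to -39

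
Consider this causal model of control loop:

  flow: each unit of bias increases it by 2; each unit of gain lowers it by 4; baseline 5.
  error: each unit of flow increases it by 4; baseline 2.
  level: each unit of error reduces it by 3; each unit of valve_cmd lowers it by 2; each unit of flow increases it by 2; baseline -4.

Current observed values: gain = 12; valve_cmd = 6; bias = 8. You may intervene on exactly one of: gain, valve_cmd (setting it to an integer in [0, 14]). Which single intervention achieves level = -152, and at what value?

Intervening on gain: with other inputs at their observed values, level = 40*gain - 232. Solving for -152 gives gain = 2, within [0, 14].
Intervening on valve_cmd: level = -2*valve_cmd + 260. Reaching -152 requires valve_cmd = 206, outside [0, 14].

set gain = 2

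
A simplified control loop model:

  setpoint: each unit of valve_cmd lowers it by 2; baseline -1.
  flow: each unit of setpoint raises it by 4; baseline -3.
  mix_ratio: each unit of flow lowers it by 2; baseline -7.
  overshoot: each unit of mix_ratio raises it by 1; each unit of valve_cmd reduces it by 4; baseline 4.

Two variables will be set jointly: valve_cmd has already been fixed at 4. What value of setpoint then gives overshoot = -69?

setpoint = 7

With valve_cmd held at 4:
Intervening on setpoint fixes its value directly, overriding its dependence on valve_cmd.
Substituting into the mix_ratio equation gives mix_ratio = -8*setpoint - 1.
Substituting into the overshoot equation gives overshoot = -8*setpoint - 13.
Solve -8*setpoint - 13 = -69: setpoint = (-69 + 13) / -8 = 7.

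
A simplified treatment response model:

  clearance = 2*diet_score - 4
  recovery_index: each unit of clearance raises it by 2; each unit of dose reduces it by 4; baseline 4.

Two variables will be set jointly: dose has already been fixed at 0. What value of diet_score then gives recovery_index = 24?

diet_score = 7

With dose held at 0:
Substituting into the recovery_index equation gives recovery_index = 4*diet_score - 4.
Solve 4*diet_score - 4 = 24: diet_score = (24 + 4) / 4 = 7.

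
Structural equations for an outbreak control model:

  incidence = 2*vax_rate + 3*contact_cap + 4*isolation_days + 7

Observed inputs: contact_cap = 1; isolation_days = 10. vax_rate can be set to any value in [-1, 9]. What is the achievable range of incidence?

Substituting into the incidence equation gives incidence = 2*vax_rate + 50.
Linear in vax_rate, so extremes are at the endpoints: vax_rate = -1 gives incidence = 48; vax_rate = 9 gives incidence = 68.

48 to 68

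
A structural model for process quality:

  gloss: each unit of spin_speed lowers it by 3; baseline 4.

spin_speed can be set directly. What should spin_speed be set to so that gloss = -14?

Solve -3*spin_speed + 4 = -14: spin_speed = (-14 - 4) / -3 = 6.

spin_speed = 6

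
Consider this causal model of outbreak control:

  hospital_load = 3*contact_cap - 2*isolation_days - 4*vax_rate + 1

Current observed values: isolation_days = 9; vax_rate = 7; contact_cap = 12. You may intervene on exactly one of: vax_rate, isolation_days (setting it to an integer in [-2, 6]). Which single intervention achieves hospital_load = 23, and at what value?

set vax_rate = -1

Intervening on vax_rate: with other inputs at their observed values, hospital_load = -4*vax_rate + 19. Solving for 23 gives vax_rate = -1, within [-2, 6].
Intervening on isolation_days: hospital_load = -2*isolation_days + 9. Reaching 23 requires isolation_days = -7, outside [-2, 6].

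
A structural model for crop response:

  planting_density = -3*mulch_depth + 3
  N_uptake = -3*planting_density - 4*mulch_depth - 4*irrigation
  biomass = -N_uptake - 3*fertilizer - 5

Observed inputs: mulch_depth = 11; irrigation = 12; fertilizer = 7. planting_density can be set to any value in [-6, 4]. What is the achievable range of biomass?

48 to 78

Intervening on planting_density fixes its value directly, overriding its dependence on mulch_depth.
Substituting into the N_uptake equation gives N_uptake = -3*planting_density - 92.
This gives biomass = 3*planting_density + 66.
Linear in planting_density, so extremes are at the endpoints: planting_density = -6 gives biomass = 48; planting_density = 4 gives biomass = 78.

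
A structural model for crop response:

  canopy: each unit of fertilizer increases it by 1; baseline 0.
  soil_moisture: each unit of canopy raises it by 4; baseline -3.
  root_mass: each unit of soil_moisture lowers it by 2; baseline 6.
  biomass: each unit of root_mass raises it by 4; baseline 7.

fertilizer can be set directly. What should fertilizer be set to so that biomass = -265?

fertilizer = 10

Substituting into the soil_moisture equation gives soil_moisture = 4*fertilizer - 3.
Substituting into the root_mass equation gives root_mass = -8*fertilizer + 12.
This gives biomass = -32*fertilizer + 55.
Solve -32*fertilizer + 55 = -265: fertilizer = (-265 - 55) / -32 = 10.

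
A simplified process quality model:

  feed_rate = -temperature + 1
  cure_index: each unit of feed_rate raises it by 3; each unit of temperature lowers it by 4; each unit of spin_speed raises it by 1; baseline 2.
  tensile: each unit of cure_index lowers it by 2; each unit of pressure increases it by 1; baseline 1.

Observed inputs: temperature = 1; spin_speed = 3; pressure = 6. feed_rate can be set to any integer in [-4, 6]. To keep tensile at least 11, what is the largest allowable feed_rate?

feed_rate = -1

Intervening on feed_rate fixes its value directly, overriding its dependence on temperature.
Substituting into the cure_index equation gives cure_index = 3*feed_rate + 1.
Substituting into the tensile equation gives tensile = -6*feed_rate + 5.
Require -6*feed_rate + 5 ≥ 11, so feed_rate ≤ -1.
The largest integer in [-4, 6] satisfying this is -1.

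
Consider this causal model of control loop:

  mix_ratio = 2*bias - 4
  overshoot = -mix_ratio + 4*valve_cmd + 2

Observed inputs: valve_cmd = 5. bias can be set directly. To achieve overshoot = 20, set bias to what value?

Substituting into the overshoot equation gives overshoot = -2*bias + 26.
Solve -2*bias + 26 = 20: bias = (20 - 26) / -2 = 3.

bias = 3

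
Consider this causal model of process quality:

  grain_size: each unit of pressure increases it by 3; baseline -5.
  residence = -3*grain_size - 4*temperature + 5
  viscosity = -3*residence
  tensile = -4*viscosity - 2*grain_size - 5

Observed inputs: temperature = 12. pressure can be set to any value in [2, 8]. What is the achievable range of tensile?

Substituting into the residence equation gives residence = -9*pressure - 28.
So viscosity = 27*pressure + 84.
tensile becomes -114*pressure - 331.
Linear in pressure, so extremes are at the endpoints: pressure = 2 gives tensile = -559; pressure = 8 gives tensile = -1243.

-1243 to -559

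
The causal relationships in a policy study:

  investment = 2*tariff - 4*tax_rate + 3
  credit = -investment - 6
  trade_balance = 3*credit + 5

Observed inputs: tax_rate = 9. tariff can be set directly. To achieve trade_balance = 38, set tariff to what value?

tariff = 8

Substituting into the investment equation gives investment = 2*tariff - 33.
So credit = -2*tariff + 27.
So trade_balance = -6*tariff + 86.
Solve -6*tariff + 86 = 38: tariff = (38 - 86) / -6 = 8.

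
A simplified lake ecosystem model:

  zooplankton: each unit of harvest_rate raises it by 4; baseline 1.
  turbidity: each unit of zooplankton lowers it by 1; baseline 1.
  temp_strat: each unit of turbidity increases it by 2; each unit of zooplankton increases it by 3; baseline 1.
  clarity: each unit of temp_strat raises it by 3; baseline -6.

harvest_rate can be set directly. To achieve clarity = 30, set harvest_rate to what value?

Substituting into the turbidity equation gives turbidity = -4*harvest_rate.
Substituting into the temp_strat equation gives temp_strat = 4*harvest_rate + 4.
Substituting into the clarity equation gives clarity = 12*harvest_rate + 6.
Solve 12*harvest_rate + 6 = 30: harvest_rate = (30 - 6) / 12 = 2.

harvest_rate = 2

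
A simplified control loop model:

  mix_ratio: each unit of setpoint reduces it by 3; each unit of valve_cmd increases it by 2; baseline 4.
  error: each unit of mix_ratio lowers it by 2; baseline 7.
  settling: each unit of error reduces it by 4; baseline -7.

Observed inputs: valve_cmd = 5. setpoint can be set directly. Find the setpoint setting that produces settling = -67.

setpoint = 6

Substituting into the mix_ratio equation gives mix_ratio = -3*setpoint + 14.
Substituting into the error equation gives error = 6*setpoint - 21.
Substituting into the settling equation gives settling = -24*setpoint + 77.
Solve -24*setpoint + 77 = -67: setpoint = (-67 - 77) / -24 = 6.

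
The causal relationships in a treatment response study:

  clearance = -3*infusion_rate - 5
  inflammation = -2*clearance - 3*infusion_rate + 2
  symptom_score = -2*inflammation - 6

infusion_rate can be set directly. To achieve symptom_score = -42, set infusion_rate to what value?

infusion_rate = 2

Substituting into the inflammation equation gives inflammation = 3*infusion_rate + 12.
So symptom_score = -6*infusion_rate - 30.
Solve -6*infusion_rate - 30 = -42: infusion_rate = (-42 + 30) / -6 = 2.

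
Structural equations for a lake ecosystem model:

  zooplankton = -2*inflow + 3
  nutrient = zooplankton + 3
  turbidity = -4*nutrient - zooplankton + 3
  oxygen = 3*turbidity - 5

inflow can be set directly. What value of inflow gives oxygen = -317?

inflow = -8

Substituting into the nutrient equation gives nutrient = -2*inflow + 6.
Substituting into the turbidity equation gives turbidity = 10*inflow - 24.
This gives oxygen = 30*inflow - 77.
Solve 30*inflow - 77 = -317: inflow = (-317 + 77) / 30 = -8.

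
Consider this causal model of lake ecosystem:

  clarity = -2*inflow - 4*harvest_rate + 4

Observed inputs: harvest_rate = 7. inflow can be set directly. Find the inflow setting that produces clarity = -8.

inflow = -8

Substituting into the clarity equation gives clarity = -2*inflow - 24.
Solve -2*inflow - 24 = -8: inflow = (-8 + 24) / -2 = -8.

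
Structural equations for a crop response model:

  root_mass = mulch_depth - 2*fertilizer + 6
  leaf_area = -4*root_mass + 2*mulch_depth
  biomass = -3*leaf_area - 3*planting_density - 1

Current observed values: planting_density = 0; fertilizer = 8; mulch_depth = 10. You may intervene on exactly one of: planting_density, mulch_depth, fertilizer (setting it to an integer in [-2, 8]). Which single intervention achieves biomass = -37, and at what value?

Intervening on planting_density: biomass = -3*planting_density - 61. Reaching -37 requires planting_density = -8, outside [-2, 8].
Intervening on mulch_depth: biomass = 6*mulch_depth - 121. Reaching -37 requires mulch_depth = 14, outside [-2, 8].
Intervening on fertilizer: with other inputs at their observed values, biomass = -24*fertilizer + 131. Solving for -37 gives fertilizer = 7, within [-2, 8].

set fertilizer = 7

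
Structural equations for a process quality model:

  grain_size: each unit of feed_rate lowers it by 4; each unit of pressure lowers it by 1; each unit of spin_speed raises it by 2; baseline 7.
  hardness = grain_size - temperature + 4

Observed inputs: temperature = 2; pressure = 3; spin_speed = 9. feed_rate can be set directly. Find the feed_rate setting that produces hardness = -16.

Substituting into the grain_size equation gives grain_size = -4*feed_rate + 22.
Substituting into the hardness equation gives hardness = -4*feed_rate + 24.
Solve -4*feed_rate + 24 = -16: feed_rate = (-16 - 24) / -4 = 10.

feed_rate = 10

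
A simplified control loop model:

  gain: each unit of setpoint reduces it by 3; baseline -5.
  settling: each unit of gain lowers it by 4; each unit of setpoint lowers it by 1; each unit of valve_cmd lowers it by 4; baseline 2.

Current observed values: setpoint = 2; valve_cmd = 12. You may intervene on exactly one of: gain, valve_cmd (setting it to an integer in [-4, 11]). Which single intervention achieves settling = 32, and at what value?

Intervening on gain: settling = -4*gain - 48. Reaching 32 requires gain = -20, outside [-4, 11].
Intervening on valve_cmd: with other inputs at their observed values, settling = -4*valve_cmd + 44. Solving for 32 gives valve_cmd = 3, within [-4, 11].

set valve_cmd = 3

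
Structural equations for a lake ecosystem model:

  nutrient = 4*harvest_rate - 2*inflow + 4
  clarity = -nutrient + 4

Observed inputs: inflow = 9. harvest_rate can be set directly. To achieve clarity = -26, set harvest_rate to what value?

harvest_rate = 11

Substituting into the nutrient equation gives nutrient = 4*harvest_rate - 14.
Substituting into the clarity equation gives clarity = -4*harvest_rate + 18.
Solve -4*harvest_rate + 18 = -26: harvest_rate = (-26 - 18) / -4 = 11.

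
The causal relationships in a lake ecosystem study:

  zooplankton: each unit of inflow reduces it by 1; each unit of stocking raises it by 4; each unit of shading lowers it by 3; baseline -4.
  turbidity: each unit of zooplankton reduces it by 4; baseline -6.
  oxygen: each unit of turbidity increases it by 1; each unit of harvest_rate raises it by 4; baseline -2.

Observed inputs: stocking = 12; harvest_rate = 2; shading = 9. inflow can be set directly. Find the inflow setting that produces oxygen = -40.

Substituting into the zooplankton equation gives zooplankton = -inflow + 17.
This gives turbidity = 4*inflow - 74.
oxygen becomes 4*inflow - 68.
Solve 4*inflow - 68 = -40: inflow = (-40 + 68) / 4 = 7.

inflow = 7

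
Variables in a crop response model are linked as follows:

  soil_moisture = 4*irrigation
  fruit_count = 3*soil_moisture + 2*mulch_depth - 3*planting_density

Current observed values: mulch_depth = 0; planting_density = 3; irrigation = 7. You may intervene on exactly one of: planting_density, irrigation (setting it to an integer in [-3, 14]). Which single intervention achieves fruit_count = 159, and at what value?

Intervening on planting_density: fruit_count = -3*planting_density + 84. Reaching 159 requires planting_density = -25, outside [-3, 14].
Intervening on irrigation: with other inputs at their observed values, fruit_count = 12*irrigation - 9. Solving for 159 gives irrigation = 14, within [-3, 14].

set irrigation = 14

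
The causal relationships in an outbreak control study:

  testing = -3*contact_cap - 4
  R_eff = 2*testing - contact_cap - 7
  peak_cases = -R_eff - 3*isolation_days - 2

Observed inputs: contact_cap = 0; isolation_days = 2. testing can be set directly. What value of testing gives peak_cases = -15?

testing = 7

Intervening on testing fixes its value directly, overriding its dependence on contact_cap.
Substituting into the R_eff equation gives R_eff = 2*testing - 7.
Substituting into the peak_cases equation gives peak_cases = -2*testing - 1.
Solve -2*testing - 1 = -15: testing = (-15 + 1) / -2 = 7.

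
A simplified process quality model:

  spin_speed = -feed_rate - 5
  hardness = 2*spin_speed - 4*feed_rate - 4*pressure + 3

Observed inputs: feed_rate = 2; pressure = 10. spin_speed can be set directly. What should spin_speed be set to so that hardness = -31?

spin_speed = 7

Intervening on spin_speed fixes its value directly, overriding its dependence on feed_rate.
Substituting into the hardness equation gives hardness = 2*spin_speed - 45.
Solve 2*spin_speed - 45 = -31: spin_speed = (-31 + 45) / 2 = 7.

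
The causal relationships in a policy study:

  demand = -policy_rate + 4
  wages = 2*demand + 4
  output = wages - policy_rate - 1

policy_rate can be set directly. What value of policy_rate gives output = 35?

Substituting into the wages equation gives wages = -2*policy_rate + 12.
This gives output = -3*policy_rate + 11.
Solve -3*policy_rate + 11 = 35: policy_rate = (35 - 11) / -3 = -8.

policy_rate = -8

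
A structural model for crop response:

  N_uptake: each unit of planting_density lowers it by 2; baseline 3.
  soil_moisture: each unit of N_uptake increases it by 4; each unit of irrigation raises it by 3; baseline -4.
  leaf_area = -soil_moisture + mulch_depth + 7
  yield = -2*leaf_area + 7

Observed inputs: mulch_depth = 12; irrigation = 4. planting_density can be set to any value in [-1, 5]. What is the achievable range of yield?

-71 to 25

Substituting into the soil_moisture equation gives soil_moisture = -8*planting_density + 20.
leaf_area becomes 8*planting_density - 1.
Substituting into the yield equation gives yield = -16*planting_density + 9.
Linear in planting_density, so extremes are at the endpoints: planting_density = -1 gives yield = 25; planting_density = 5 gives yield = -71.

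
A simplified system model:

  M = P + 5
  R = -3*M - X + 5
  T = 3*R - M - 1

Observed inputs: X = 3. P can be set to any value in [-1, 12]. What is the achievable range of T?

-165 to -35

Substituting into the R equation gives R = -3*P - 13.
T becomes -10*P - 45.
Linear in P, so extremes are at the endpoints: P = -1 gives T = -35; P = 12 gives T = -165.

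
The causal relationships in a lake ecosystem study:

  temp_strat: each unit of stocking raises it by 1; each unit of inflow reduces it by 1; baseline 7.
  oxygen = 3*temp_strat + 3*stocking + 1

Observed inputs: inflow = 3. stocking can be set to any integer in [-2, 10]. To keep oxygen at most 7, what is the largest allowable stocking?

Substituting into the temp_strat equation gives temp_strat = stocking + 4.
This gives oxygen = 6*stocking + 13.
Require 6*stocking + 13 ≤ 7, so stocking ≤ -1.
The largest integer in [-2, 10] satisfying this is -1.

stocking = -1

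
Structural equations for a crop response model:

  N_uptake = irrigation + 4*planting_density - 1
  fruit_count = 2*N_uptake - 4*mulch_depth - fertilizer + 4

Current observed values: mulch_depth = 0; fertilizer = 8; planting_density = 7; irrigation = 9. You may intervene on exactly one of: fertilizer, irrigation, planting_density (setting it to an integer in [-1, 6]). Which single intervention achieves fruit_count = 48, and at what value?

set irrigation = -1

Intervening on fertilizer: fruit_count = -fertilizer + 76. Reaching 48 requires fertilizer = 28, outside [-1, 6].
Intervening on irrigation: with other inputs at their observed values, fruit_count = 2*irrigation + 50. Solving for 48 gives irrigation = -1, within [-1, 6].
Intervening on planting_density: fruit_count = 8*planting_density + 12. Reaching 48 requires planting_density = 9/2, not an integer.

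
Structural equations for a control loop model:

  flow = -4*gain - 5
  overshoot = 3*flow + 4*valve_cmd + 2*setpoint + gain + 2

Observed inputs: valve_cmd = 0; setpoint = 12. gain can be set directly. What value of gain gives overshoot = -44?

Substituting into the overshoot equation gives overshoot = -11*gain + 11.
Solve -11*gain + 11 = -44: gain = (-44 - 11) / -11 = 5.

gain = 5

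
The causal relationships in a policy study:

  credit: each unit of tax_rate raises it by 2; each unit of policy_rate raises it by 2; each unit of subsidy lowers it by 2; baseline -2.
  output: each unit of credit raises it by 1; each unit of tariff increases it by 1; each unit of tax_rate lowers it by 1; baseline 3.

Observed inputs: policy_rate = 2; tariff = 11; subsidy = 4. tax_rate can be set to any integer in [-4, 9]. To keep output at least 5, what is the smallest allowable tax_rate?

tax_rate = -3

Substituting into the credit equation gives credit = 2*tax_rate - 6.
This gives output = tax_rate + 8.
Require tax_rate + 8 ≥ 5, so tax_rate ≥ -3.
The smallest integer in [-4, 9] satisfying this is -3.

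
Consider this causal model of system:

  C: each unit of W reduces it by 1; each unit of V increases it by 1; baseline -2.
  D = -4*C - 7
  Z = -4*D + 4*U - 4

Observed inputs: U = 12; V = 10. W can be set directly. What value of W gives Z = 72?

Substituting into the C equation gives C = -W + 8.
So D = 4*W - 39.
Substituting into the Z equation gives Z = -16*W + 200.
Solve -16*W + 200 = 72: W = (72 - 200) / -16 = 8.

W = 8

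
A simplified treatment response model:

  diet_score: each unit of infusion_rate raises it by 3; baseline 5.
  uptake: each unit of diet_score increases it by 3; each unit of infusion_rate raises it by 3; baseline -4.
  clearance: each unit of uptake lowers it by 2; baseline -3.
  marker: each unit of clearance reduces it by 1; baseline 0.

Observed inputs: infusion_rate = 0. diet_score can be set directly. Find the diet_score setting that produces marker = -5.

Intervening on diet_score fixes its value directly, overriding its dependence on infusion_rate.
Substituting into the uptake equation gives uptake = 3*diet_score - 4.
Substituting into the clearance equation gives clearance = -6*diet_score + 5.
This gives marker = 6*diet_score - 5.
Solve 6*diet_score - 5 = -5: diet_score = (-5 + 5) / 6 = 0.

diet_score = 0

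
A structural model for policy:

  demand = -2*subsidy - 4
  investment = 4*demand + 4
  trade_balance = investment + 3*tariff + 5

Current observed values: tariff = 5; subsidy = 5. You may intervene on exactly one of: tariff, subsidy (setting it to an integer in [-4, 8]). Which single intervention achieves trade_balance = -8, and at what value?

set subsidy = 2

Intervening on tariff: trade_balance = 3*tariff - 47. Reaching -8 requires tariff = 13, outside [-4, 8].
Intervening on subsidy: with other inputs at their observed values, trade_balance = -8*subsidy + 8. Solving for -8 gives subsidy = 2, within [-4, 8].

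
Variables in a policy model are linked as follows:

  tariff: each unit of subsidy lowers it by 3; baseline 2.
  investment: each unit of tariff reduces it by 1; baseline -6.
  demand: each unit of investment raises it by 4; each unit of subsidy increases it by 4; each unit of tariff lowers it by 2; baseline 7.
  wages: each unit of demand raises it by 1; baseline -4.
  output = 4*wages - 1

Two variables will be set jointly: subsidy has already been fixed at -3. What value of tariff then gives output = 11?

With subsidy held at -3:
Intervening on tariff fixes its value directly, overriding its dependence on subsidy.
Substituting into the demand equation gives demand = -6*tariff - 29.
So wages = -6*tariff - 33.
Substituting into the output equation gives output = -24*tariff - 133.
Solve -24*tariff - 133 = 11: tariff = (11 + 133) / -24 = -6.

tariff = -6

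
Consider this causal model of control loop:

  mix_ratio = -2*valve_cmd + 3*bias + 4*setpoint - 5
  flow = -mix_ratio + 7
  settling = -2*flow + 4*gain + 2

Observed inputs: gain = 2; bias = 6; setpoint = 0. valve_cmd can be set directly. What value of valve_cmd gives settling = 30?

valve_cmd = -2

Substituting into the mix_ratio equation gives mix_ratio = -2*valve_cmd + 13.
This gives flow = 2*valve_cmd - 6.
Substituting into the settling equation gives settling = -4*valve_cmd + 22.
Solve -4*valve_cmd + 22 = 30: valve_cmd = (30 - 22) / -4 = -2.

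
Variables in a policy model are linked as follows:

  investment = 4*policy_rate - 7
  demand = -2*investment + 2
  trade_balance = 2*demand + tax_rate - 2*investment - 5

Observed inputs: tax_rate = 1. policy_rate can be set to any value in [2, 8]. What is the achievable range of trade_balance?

-150 to -6

Substituting into the demand equation gives demand = -8*policy_rate + 16.
Substituting into the trade_balance equation gives trade_balance = -24*policy_rate + 42.
Linear in policy_rate, so extremes are at the endpoints: policy_rate = 2 gives trade_balance = -6; policy_rate = 8 gives trade_balance = -150.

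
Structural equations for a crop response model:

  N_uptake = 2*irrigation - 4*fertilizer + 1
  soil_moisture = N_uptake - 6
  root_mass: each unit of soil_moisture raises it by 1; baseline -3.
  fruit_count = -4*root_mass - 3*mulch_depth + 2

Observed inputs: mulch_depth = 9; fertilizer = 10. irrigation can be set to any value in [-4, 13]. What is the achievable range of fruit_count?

Substituting into the N_uptake equation gives N_uptake = 2*irrigation - 39.
This gives soil_moisture = 2*irrigation - 45.
So root_mass = 2*irrigation - 48.
So fruit_count = -8*irrigation + 167.
Linear in irrigation, so extremes are at the endpoints: irrigation = -4 gives fruit_count = 199; irrigation = 13 gives fruit_count = 63.

63 to 199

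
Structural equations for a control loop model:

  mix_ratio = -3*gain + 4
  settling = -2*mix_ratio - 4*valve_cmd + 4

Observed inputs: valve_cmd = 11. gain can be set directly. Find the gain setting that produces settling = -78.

Substituting into the settling equation gives settling = 6*gain - 48.
Solve 6*gain - 48 = -78: gain = (-78 + 48) / 6 = -5.

gain = -5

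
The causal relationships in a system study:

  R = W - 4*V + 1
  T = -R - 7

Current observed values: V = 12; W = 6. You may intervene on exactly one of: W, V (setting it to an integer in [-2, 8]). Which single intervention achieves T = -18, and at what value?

Intervening on W: T = -W + 40. Reaching -18 requires W = 58, outside [-2, 8].
Intervening on V: with other inputs at their observed values, T = 4*V - 14. Solving for -18 gives V = -1, within [-2, 8].

set V = -1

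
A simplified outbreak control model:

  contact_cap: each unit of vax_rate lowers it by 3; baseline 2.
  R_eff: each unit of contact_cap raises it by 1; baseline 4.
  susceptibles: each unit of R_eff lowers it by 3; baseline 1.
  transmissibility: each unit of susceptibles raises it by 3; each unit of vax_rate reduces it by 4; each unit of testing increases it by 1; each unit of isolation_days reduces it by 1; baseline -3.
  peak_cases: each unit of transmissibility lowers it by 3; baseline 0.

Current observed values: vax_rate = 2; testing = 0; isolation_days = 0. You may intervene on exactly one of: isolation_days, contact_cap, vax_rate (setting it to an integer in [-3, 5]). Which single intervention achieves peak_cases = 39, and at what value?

Intervening on isolation_days: with other inputs at their observed values, peak_cases = 3*isolation_days + 24. Solving for 39 gives isolation_days = 5, within [-3, 5].
Intervening on contact_cap: peak_cases = 27*contact_cap + 132. Reaching 39 requires contact_cap = -31/9, not an integer.
Intervening on vax_rate: peak_cases = -69*vax_rate + 162. Reaching 39 requires vax_rate = 41/23, not an integer.

set isolation_days = 5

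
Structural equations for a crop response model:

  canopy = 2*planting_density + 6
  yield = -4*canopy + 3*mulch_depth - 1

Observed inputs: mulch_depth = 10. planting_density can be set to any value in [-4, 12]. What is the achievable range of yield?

-91 to 37

Substituting into the yield equation gives yield = -8*planting_density + 5.
Linear in planting_density, so extremes are at the endpoints: planting_density = -4 gives yield = 37; planting_density = 12 gives yield = -91.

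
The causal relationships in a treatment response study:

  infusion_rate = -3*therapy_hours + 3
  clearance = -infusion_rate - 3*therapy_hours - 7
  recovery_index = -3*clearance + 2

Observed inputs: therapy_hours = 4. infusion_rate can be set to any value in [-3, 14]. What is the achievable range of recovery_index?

Intervening on infusion_rate fixes its value directly, overriding its dependence on therapy_hours.
Substituting into the clearance equation gives clearance = -infusion_rate - 19.
Substituting into the recovery_index equation gives recovery_index = 3*infusion_rate + 59.
Linear in infusion_rate, so extremes are at the endpoints: infusion_rate = -3 gives recovery_index = 50; infusion_rate = 14 gives recovery_index = 101.

50 to 101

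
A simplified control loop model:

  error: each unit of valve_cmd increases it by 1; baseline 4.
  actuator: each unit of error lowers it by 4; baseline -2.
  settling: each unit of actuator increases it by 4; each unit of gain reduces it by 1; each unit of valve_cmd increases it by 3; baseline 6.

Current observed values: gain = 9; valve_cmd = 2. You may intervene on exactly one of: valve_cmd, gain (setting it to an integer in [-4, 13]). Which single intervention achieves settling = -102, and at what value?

set gain = 10

Intervening on valve_cmd: settling = -13*valve_cmd - 75. Reaching -102 requires valve_cmd = 27/13, not an integer.
Intervening on gain: with other inputs at their observed values, settling = -gain - 92. Solving for -102 gives gain = 10, within [-4, 13].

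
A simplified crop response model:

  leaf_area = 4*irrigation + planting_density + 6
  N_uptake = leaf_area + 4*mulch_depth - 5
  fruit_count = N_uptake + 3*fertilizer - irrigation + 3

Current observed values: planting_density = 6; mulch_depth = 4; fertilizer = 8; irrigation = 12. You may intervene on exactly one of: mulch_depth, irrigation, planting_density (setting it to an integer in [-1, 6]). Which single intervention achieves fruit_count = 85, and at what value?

Intervening on mulch_depth: fruit_count = 4*mulch_depth + 70. Reaching 85 requires mulch_depth = 15/4, not an integer.
Intervening on irrigation: fruit_count = 3*irrigation + 50. Reaching 85 requires irrigation = 35/3, not an integer.
Intervening on planting_density: with other inputs at their observed values, fruit_count = planting_density + 80. Solving for 85 gives planting_density = 5, within [-1, 6].

set planting_density = 5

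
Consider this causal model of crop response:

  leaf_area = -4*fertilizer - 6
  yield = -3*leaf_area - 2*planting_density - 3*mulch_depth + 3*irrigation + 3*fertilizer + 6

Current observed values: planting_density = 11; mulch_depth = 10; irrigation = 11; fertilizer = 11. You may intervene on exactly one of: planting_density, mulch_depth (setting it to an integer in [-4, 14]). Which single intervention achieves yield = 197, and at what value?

set mulch_depth = 1

Intervening on planting_density: yield = -2*planting_density + 192. Reaching 197 requires planting_density = -5/2, not an integer.
Intervening on mulch_depth: with other inputs at their observed values, yield = -3*mulch_depth + 200. Solving for 197 gives mulch_depth = 1, within [-4, 14].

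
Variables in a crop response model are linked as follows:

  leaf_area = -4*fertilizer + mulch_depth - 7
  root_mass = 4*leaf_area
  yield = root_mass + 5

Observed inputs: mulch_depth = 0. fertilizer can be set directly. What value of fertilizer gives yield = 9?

fertilizer = -2

Substituting into the leaf_area equation gives leaf_area = -4*fertilizer - 7.
root_mass becomes -16*fertilizer - 28.
Substituting into the yield equation gives yield = -16*fertilizer - 23.
Solve -16*fertilizer - 23 = 9: fertilizer = (9 + 23) / -16 = -2.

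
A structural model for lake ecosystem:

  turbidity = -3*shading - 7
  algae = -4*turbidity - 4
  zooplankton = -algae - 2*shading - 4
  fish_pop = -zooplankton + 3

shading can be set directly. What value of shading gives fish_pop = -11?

shading = -3

Substituting into the algae equation gives algae = 12*shading + 24.
Substituting into the zooplankton equation gives zooplankton = -14*shading - 28.
fish_pop becomes 14*shading + 31.
Solve 14*shading + 31 = -11: shading = (-11 - 31) / 14 = -3.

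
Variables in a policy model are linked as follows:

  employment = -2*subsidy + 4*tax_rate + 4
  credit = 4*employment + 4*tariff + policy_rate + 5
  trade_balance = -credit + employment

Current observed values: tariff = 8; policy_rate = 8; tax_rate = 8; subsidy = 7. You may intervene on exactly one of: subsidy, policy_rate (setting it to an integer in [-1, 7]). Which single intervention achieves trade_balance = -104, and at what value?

Intervening on subsidy: trade_balance = 6*subsidy - 153. Reaching -104 requires subsidy = 49/6, not an integer.
Intervening on policy_rate: with other inputs at their observed values, trade_balance = -policy_rate - 103. Solving for -104 gives policy_rate = 1, within [-1, 7].

set policy_rate = 1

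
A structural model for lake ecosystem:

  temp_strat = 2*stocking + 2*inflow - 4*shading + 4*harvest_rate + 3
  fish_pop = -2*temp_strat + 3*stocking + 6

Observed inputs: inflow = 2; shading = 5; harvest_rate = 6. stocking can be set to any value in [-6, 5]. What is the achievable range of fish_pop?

Substituting into the temp_strat equation gives temp_strat = 2*stocking + 11.
So fish_pop = -stocking - 16.
Linear in stocking, so extremes are at the endpoints: stocking = -6 gives fish_pop = -10; stocking = 5 gives fish_pop = -21.

-21 to -10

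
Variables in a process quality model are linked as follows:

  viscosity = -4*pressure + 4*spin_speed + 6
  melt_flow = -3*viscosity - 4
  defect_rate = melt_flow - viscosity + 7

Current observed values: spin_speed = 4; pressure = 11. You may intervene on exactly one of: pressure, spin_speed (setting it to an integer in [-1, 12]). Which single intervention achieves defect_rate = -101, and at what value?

Intervening on pressure: with other inputs at their observed values, defect_rate = 16*pressure - 85. Solving for -101 gives pressure = -1, within [-1, 12].
Intervening on spin_speed: defect_rate = -16*spin_speed + 155. Reaching -101 requires spin_speed = 16, outside [-1, 12].

set pressure = -1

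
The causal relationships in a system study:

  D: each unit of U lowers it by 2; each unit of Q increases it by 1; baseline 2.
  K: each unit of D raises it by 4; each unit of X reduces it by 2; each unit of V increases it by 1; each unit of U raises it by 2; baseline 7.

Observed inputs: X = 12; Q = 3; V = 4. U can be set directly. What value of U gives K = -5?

Substituting into the D equation gives D = -2*U + 5.
This gives K = -6*U + 7.
Solve -6*U + 7 = -5: U = (-5 - 7) / -6 = 2.

U = 2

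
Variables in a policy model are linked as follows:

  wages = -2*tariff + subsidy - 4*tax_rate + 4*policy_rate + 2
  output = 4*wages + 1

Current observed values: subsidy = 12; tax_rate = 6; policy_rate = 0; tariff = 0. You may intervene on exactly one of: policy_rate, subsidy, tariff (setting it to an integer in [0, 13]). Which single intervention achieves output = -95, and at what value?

set tariff = 7

Intervening on policy_rate: output = 16*policy_rate - 39. Reaching -95 requires policy_rate = -7/2, not an integer.
Intervening on subsidy: output = 4*subsidy - 87. Reaching -95 requires subsidy = -2, outside [0, 13].
Intervening on tariff: with other inputs at their observed values, output = -8*tariff - 39. Solving for -95 gives tariff = 7, within [0, 13].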